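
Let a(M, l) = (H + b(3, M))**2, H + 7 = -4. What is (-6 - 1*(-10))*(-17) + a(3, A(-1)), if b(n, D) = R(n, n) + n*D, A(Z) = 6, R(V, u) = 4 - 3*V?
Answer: -19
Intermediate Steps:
b(n, D) = 4 - 3*n + D*n (b(n, D) = (4 - 3*n) + n*D = (4 - 3*n) + D*n = 4 - 3*n + D*n)
H = -11 (H = -7 - 4 = -11)
a(M, l) = (-16 + 3*M)**2 (a(M, l) = (-11 + (4 - 3*3 + M*3))**2 = (-11 + (4 - 9 + 3*M))**2 = (-11 + (-5 + 3*M))**2 = (-16 + 3*M)**2)
(-6 - 1*(-10))*(-17) + a(3, A(-1)) = (-6 - 1*(-10))*(-17) + (-16 + 3*3)**2 = (-6 + 10)*(-17) + (-16 + 9)**2 = 4*(-17) + (-7)**2 = -68 + 49 = -19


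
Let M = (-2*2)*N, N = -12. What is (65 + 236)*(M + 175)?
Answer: 67123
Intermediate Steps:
M = 48 (M = -2*2*(-12) = -4*(-12) = 48)
(65 + 236)*(M + 175) = (65 + 236)*(48 + 175) = 301*223 = 67123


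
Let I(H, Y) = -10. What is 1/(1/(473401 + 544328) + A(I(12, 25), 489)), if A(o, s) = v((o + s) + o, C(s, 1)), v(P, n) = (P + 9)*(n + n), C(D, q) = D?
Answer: 1017729/475772023837 ≈ 2.1391e-6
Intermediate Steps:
v(P, n) = 2*n*(9 + P) (v(P, n) = (9 + P)*(2*n) = 2*n*(9 + P))
A(o, s) = 2*s*(9 + s + 2*o) (A(o, s) = 2*s*(9 + ((o + s) + o)) = 2*s*(9 + (s + 2*o)) = 2*s*(9 + s + 2*o))
1/(1/(473401 + 544328) + A(I(12, 25), 489)) = 1/(1/(473401 + 544328) + 2*489*(9 + 489 + 2*(-10))) = 1/(1/1017729 + 2*489*(9 + 489 - 20)) = 1/(1/1017729 + 2*489*478) = 1/(1/1017729 + 467484) = 1/(475772023837/1017729) = 1017729/475772023837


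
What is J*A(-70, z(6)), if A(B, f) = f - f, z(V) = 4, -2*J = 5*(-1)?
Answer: 0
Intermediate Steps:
J = 5/2 (J = -5*(-1)/2 = -½*(-5) = 5/2 ≈ 2.5000)
A(B, f) = 0
J*A(-70, z(6)) = (5/2)*0 = 0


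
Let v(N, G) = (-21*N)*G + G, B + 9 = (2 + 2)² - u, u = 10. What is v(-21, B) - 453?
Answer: -1779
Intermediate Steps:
B = -3 (B = -9 + ((2 + 2)² - 1*10) = -9 + (4² - 10) = -9 + (16 - 10) = -9 + 6 = -3)
v(N, G) = G - 21*G*N (v(N, G) = -21*G*N + G = G - 21*G*N)
v(-21, B) - 453 = -3*(1 - 21*(-21)) - 453 = -3*(1 + 441) - 453 = -3*442 - 453 = -1326 - 453 = -1779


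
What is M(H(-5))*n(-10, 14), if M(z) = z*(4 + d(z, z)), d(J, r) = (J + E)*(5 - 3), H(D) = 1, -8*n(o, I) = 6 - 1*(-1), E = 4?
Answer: -49/4 ≈ -12.250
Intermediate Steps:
n(o, I) = -7/8 (n(o, I) = -(6 - 1*(-1))/8 = -(6 + 1)/8 = -1/8*7 = -7/8)
d(J, r) = 8 + 2*J (d(J, r) = (J + 4)*(5 - 3) = (4 + J)*2 = 8 + 2*J)
M(z) = z*(12 + 2*z) (M(z) = z*(4 + (8 + 2*z)) = z*(12 + 2*z))
M(H(-5))*n(-10, 14) = (2*1*(6 + 1))*(-7/8) = (2*1*7)*(-7/8) = 14*(-7/8) = -49/4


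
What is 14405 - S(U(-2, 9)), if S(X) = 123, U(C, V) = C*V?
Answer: 14282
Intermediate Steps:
14405 - S(U(-2, 9)) = 14405 - 1*123 = 14405 - 123 = 14282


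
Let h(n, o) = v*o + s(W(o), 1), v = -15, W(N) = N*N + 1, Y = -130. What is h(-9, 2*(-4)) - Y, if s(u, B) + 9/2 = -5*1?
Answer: 481/2 ≈ 240.50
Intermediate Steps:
W(N) = 1 + N² (W(N) = N² + 1 = 1 + N²)
s(u, B) = -19/2 (s(u, B) = -9/2 - 5*1 = -9/2 - 5 = -19/2)
h(n, o) = -19/2 - 15*o (h(n, o) = -15*o - 19/2 = -19/2 - 15*o)
h(-9, 2*(-4)) - Y = (-19/2 - 30*(-4)) - 1*(-130) = (-19/2 - 15*(-8)) + 130 = (-19/2 + 120) + 130 = 221/2 + 130 = 481/2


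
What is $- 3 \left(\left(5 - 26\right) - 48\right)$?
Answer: $207$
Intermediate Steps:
$- 3 \left(\left(5 - 26\right) - 48\right) = - 3 \left(-21 - 48\right) = \left(-3\right) \left(-69\right) = 207$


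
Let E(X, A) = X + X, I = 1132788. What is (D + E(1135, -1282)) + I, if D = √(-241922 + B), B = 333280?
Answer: 1135058 + √91358 ≈ 1.1354e+6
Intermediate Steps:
D = √91358 (D = √(-241922 + 333280) = √91358 ≈ 302.25)
E(X, A) = 2*X
(D + E(1135, -1282)) + I = (√91358 + 2*1135) + 1132788 = (√91358 + 2270) + 1132788 = (2270 + √91358) + 1132788 = 1135058 + √91358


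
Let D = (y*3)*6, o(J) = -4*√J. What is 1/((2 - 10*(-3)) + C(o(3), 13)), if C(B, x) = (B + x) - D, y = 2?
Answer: 3/11 + 4*√3/33 ≈ 0.48267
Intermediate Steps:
D = 36 (D = (2*3)*6 = 6*6 = 36)
C(B, x) = -36 + B + x (C(B, x) = (B + x) - 1*36 = (B + x) - 36 = -36 + B + x)
1/((2 - 10*(-3)) + C(o(3), 13)) = 1/((2 - 10*(-3)) + (-36 - 4*√3 + 13)) = 1/((2 + 30) + (-23 - 4*√3)) = 1/(32 + (-23 - 4*√3)) = 1/(9 - 4*√3)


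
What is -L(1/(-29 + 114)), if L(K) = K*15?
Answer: -3/17 ≈ -0.17647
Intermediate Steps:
L(K) = 15*K
-L(1/(-29 + 114)) = -15/(-29 + 114) = -15/85 = -1*3/17 = -3/17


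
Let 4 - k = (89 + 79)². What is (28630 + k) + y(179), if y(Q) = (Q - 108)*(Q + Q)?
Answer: 25828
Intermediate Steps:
k = -28220 (k = 4 - (89 + 79)² = 4 - 1*168² = 4 - 1*28224 = 4 - 28224 = -28220)
y(Q) = 2*Q*(-108 + Q) (y(Q) = (-108 + Q)*(2*Q) = 2*Q*(-108 + Q))
(28630 + k) + y(179) = (28630 - 28220) + 2*179*(-108 + 179) = 410 + 2*179*71 = 410 + 25418 = 25828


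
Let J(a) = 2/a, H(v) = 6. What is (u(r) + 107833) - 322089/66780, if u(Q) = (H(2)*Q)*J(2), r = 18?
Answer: 2402659297/22260 ≈ 1.0794e+5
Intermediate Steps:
u(Q) = 6*Q (u(Q) = (6*Q)*(2/2) = (6*Q)*(2*(½)) = (6*Q)*1 = 6*Q)
(u(r) + 107833) - 322089/66780 = (6*18 + 107833) - 322089/66780 = (108 + 107833) - 322089*1/66780 = 107941 - 107363/22260 = 2402659297/22260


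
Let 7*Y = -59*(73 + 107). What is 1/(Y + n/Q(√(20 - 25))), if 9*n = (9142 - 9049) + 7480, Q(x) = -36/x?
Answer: -1560783168/2370741201001 + 120228948*I*√5/11853706005005 ≈ -0.00065835 + 2.268e-5*I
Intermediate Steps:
n = 7573/9 (n = ((9142 - 9049) + 7480)/9 = (93 + 7480)/9 = (⅑)*7573 = 7573/9 ≈ 841.44)
Y = -10620/7 (Y = (-59*(73 + 107))/7 = (-59*180)/7 = (⅐)*(-10620) = -10620/7 ≈ -1517.1)
1/(Y + n/Q(√(20 - 25))) = 1/(-10620/7 + 7573/(9*((-36/√(20 - 25))))) = 1/(-10620/7 + 7573/(9*((-36*(-I*√5/5))))) = 1/(-10620/7 + 7573/(9*((-(-36)*I*√5/5)))) = 1/(-10620/7 + 7573/(9*((36*I*√5/5)))) = 1/(-10620/7 + 7573*(-I*√5/36)/9) = 1/(-10620/7 - 7573*I*√5/324)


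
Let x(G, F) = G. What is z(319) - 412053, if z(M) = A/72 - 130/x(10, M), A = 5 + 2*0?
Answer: -29668747/72 ≈ -4.1207e+5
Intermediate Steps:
A = 5 (A = 5 + 0 = 5)
z(M) = -931/72 (z(M) = 5/72 - 130/10 = 5*(1/72) - 130*1/10 = 5/72 - 13 = -931/72)
z(319) - 412053 = -931/72 - 412053 = -29668747/72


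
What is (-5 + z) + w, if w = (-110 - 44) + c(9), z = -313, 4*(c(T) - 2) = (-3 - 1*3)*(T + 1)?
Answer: -485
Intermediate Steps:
c(T) = ½ - 3*T/2 (c(T) = 2 + ((-3 - 1*3)*(T + 1))/4 = 2 + ((-3 - 3)*(1 + T))/4 = 2 + (-6*(1 + T))/4 = 2 + (-6 - 6*T)/4 = 2 + (-3/2 - 3*T/2) = ½ - 3*T/2)
w = -167 (w = (-110 - 44) + (½ - 3/2*9) = -154 + (½ - 27/2) = -154 - 13 = -167)
(-5 + z) + w = (-5 - 313) - 167 = -318 - 167 = -485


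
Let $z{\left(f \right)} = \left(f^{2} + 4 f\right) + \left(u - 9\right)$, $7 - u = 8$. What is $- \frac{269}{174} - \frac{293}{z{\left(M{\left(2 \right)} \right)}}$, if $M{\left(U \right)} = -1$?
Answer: $\frac{47485}{2262} \approx 20.992$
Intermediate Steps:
$u = -1$ ($u = 7 - 8 = -1$)
$z{\left(f \right)} = -10 + f^{2} + 4 f$ ($z{\left(f \right)} = \left(f^{2} + 4 f\right) - 10 = -10 + f^{2} + 4 f$)
$- \frac{269}{174} - \frac{293}{z{\left(M{\left(2 \right)} \right)}} = - \frac{269}{174} - \frac{293}{-10 + \left(-1\right)^{2} + 4 \left(-1\right)} = \left(-269\right) \frac{1}{174} - \frac{293}{-10 + 1 - 4} = - \frac{269}{174} - \frac{293}{-13} = - \frac{269}{174} - - \frac{293}{13} = - \frac{269}{174} + \frac{293}{13} = \frac{47485}{2262}$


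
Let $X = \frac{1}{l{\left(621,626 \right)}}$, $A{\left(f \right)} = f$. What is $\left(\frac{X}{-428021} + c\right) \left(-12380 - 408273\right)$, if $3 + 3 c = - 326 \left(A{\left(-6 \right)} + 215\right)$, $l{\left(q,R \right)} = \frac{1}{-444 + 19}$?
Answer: $\frac{12267951687678106}{1284063} \approx 9.554 \cdot 10^{9}$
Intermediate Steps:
$l{\left(q,R \right)} = - \frac{1}{425}$ ($l{\left(q,R \right)} = \frac{1}{-425} = - \frac{1}{425}$)
$c = - \frac{68137}{3}$ ($c = -1 + \frac{\left(-326\right) \left(-6 + 215\right)}{3} = -1 + \frac{\left(-326\right) 209}{3} = -1 + \frac{1}{3} \left(-68134\right) = -1 - \frac{68134}{3} = - \frac{68137}{3} \approx -22712.0$)
$X = -425$ ($X = \frac{1}{- \frac{1}{425}} = -425$)
$\left(\frac{X}{-428021} + c\right) \left(-12380 - 408273\right) = \left(- \frac{425}{-428021} - \frac{68137}{3}\right) \left(-12380 - 408273\right) = \left(\left(-425\right) \left(- \frac{1}{428021}\right) - \frac{68137}{3}\right) \left(-420653\right) = \left(\frac{425}{428021} - \frac{68137}{3}\right) \left(-420653\right) = \left(- \frac{29164065602}{1284063}\right) \left(-420653\right) = \frac{12267951687678106}{1284063}$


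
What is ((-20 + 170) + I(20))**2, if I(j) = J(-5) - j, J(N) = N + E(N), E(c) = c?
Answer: 14400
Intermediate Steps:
J(N) = 2*N (J(N) = N + N = 2*N)
I(j) = -10 - j (I(j) = 2*(-5) - j = -10 - j)
((-20 + 170) + I(20))**2 = ((-20 + 170) + (-10 - 1*20))**2 = (150 + (-10 - 20))**2 = (150 - 30)**2 = 120**2 = 14400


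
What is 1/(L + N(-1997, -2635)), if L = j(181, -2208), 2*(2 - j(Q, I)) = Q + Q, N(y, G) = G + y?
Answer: -1/4811 ≈ -0.00020786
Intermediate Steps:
j(Q, I) = 2 - Q (j(Q, I) = 2 - (Q + Q)/2 = 2 - Q)
L = -179 (L = 2 - 1*181 = 2 - 181 = -179)
1/(L + N(-1997, -2635)) = 1/(-179 + (-2635 - 1997)) = 1/(-179 - 4632) = 1/(-4811) = -1/4811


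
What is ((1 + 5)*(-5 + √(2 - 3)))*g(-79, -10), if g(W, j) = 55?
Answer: -1650 + 330*I ≈ -1650.0 + 330.0*I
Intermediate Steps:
((1 + 5)*(-5 + √(2 - 3)))*g(-79, -10) = ((1 + 5)*(-5 + √(2 - 3)))*55 = (6*(-5 + √(-1)))*55 = (6*(-5 + I))*55 = (-30 + 6*I)*55 = -1650 + 330*I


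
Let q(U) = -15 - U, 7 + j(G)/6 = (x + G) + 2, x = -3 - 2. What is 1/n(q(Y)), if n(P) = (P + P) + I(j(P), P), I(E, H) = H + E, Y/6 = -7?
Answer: 1/183 ≈ 0.0054645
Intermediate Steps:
x = -5
j(G) = -60 + 6*G (j(G) = -42 + 6*((-5 + G) + 2) = -42 + 6*(-3 + G) = -42 + (-18 + 6*G) = -60 + 6*G)
Y = -42 (Y = 6*(-7) = -42)
I(E, H) = E + H
n(P) = -60 + 9*P (n(P) = (P + P) + ((-60 + 6*P) + P) = 2*P + (-60 + 7*P) = -60 + 9*P)
1/n(q(Y)) = 1/(-60 + 9*(-15 - 1*(-42))) = 1/(-60 + 9*(-15 + 42)) = 1/(-60 + 9*27) = 1/(-60 + 243) = 1/183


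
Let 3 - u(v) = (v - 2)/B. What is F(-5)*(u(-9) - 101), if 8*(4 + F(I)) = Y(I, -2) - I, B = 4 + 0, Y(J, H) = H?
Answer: 11049/32 ≈ 345.28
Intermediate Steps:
B = 4
F(I) = -17/4 - I/8 (F(I) = -4 + (-2 - I)/8 = -4 + (-1/4 - I/8) = -17/4 - I/8)
u(v) = 7/2 - v/4 (u(v) = 3 - (v - 2)/4 = 3 - (-2 + v)/4 = 3 - (-1/2 + v/4) = 3 + (1/2 - v/4) = 7/2 - v/4)
F(-5)*(u(-9) - 101) = (-17/4 - 1/8*(-5))*((7/2 - 1/4*(-9)) - 101) = (-17/4 + 5/8)*((7/2 + 9/4) - 101) = -29*(23/4 - 101)/8 = -29/8*(-381/4) = 11049/32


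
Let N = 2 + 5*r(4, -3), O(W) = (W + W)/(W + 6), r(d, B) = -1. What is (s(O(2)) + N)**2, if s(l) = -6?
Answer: 81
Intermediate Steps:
O(W) = 2*W/(6 + W) (O(W) = (2*W)/(6 + W) = 2*W/(6 + W))
N = -3 (N = 2 + 5*(-1) = 2 - 5 = -3)
(s(O(2)) + N)**2 = (-6 - 3)**2 = (-9)**2 = 81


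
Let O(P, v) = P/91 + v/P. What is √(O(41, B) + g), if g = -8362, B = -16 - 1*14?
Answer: I*√116405972501/3731 ≈ 91.446*I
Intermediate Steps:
B = -30 (B = -16 - 14 = -30)
O(P, v) = P/91 + v/P (O(P, v) = P*(1/91) + v/P = P/91 + v/P)
√(O(41, B) + g) = √(((1/91)*41 - 30/41) - 8362) = √((41/91 - 30*1/41) - 8362) = √((41/91 - 30/41) - 8362) = √(-1049/3731 - 8362) = √(-31199671/3731) = I*√116405972501/3731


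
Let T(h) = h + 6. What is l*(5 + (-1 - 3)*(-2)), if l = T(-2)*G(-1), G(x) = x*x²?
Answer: -52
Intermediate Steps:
G(x) = x³
T(h) = 6 + h
l = -4 (l = (6 - 2)*(-1)³ = 4*(-1) = -4)
l*(5 + (-1 - 3)*(-2)) = -4*(5 + (-1 - 3)*(-2)) = -4*(5 - 4*(-2)) = -4*(5 + 8) = -4*13 = -52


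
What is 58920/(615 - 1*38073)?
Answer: -9820/6243 ≈ -1.5730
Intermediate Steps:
58920/(615 - 1*38073) = 58920/(615 - 38073) = 58920/(-37458) = 58920*(-1/37458) = -9820/6243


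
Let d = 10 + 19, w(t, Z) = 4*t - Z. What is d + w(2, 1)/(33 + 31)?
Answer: 1863/64 ≈ 29.109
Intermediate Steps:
w(t, Z) = -Z + 4*t
d = 29
d + w(2, 1)/(33 + 31) = 29 + (-1*1 + 4*2)/(33 + 31) = 29 + (-1 + 8)/64 = 29 + (1/64)*7 = 29 + 7/64 = 1863/64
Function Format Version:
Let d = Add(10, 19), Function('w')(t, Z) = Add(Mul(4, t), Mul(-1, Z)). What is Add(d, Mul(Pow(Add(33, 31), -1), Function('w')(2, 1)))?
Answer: Rational(1863, 64) ≈ 29.109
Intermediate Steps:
Function('w')(t, Z) = Add(Mul(-1, Z), Mul(4, t))
d = 29
Add(d, Mul(Pow(Add(33, 31), -1), Function('w')(2, 1))) = Add(29, Mul(Pow(Add(33, 31), -1), Add(Mul(-1, 1), Mul(4, 2)))) = Add(29, Mul(Pow(64, -1), Add(-1, 8))) = Add(29, Mul(Rational(1, 64), 7)) = Add(29, Rational(7, 64)) = Rational(1863, 64)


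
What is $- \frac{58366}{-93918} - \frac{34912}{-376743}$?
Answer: $\frac{382846169}{536105289} \approx 0.71412$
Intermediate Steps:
$- \frac{58366}{-93918} - \frac{34912}{-376743} = \left(-58366\right) \left(- \frac{1}{93918}\right) - - \frac{34912}{376743} = \frac{2653}{4269} + \frac{34912}{376743} = \frac{382846169}{536105289}$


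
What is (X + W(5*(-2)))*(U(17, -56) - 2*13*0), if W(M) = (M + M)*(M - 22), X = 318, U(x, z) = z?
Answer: -53648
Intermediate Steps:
W(M) = 2*M*(-22 + M) (W(M) = (2*M)*(-22 + M) = 2*M*(-22 + M))
(X + W(5*(-2)))*(U(17, -56) - 2*13*0) = (318 + 2*(5*(-2))*(-22 + 5*(-2)))*(-56 - 2*13*0) = (318 + 2*(-10)*(-22 - 10))*(-56 - 26*0) = (318 + 2*(-10)*(-32))*(-56 + 0) = (318 + 640)*(-56) = 958*(-56) = -53648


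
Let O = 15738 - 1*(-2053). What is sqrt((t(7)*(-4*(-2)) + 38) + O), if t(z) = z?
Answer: 7*sqrt(365) ≈ 133.73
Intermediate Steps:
O = 17791 (O = 15738 + 2053 = 17791)
sqrt((t(7)*(-4*(-2)) + 38) + O) = sqrt((7*(-4*(-2)) + 38) + 17791) = sqrt((7*8 + 38) + 17791) = sqrt((56 + 38) + 17791) = sqrt(94 + 17791) = sqrt(17885) = 7*sqrt(365)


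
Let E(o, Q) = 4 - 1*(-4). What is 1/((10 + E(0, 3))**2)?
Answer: 1/324 ≈ 0.0030864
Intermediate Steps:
E(o, Q) = 8 (E(o, Q) = 4 + 4 = 8)
1/((10 + E(0, 3))**2) = 1/((10 + 8)**2) = 1/(18**2) = 1/324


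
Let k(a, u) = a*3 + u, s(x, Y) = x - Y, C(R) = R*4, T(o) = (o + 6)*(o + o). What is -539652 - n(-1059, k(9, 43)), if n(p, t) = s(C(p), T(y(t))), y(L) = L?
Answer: -524776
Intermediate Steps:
T(o) = 2*o*(6 + o) (T(o) = (6 + o)*(2*o) = 2*o*(6 + o))
C(R) = 4*R
k(a, u) = u + 3*a (k(a, u) = 3*a + u = u + 3*a)
n(p, t) = 4*p - 2*t*(6 + t)
-539652 - n(-1059, k(9, 43)) = -539652 - (4*(-1059) - 2*(43 + 3*9)*(6 + (43 + 3*9))) = -539652 - (-4236 - 2*(43 + 27)*(6 + (43 + 27))) = -539652 - (-4236 - 2*70*(6 + 70)) = -539652 - (-4236 - 2*70*76) = -539652 - (-4236 - 10640) = -539652 - 1*(-14876) = -539652 + 14876 = -524776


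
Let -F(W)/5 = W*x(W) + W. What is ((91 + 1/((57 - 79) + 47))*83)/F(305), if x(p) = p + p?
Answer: -188908/23294375 ≈ -0.0081096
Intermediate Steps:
x(p) = 2*p
F(W) = -10*W² - 5*W (F(W) = -5*(W*(2*W) + W) = -5*(2*W² + W) = -5*(W + 2*W²) = -10*W² - 5*W)
((91 + 1/((57 - 79) + 47))*83)/F(305) = ((91 + 1/((57 - 79) + 47))*83)/((-5*305*(1 + 2*305))) = ((91 + 1/(-22 + 47))*83)/((-5*305*(1 + 610))) = ((91 + 1/25)*83)/((-5*305*611)) = ((91 + 1/25)*83)/(-931775) = ((2276/25)*83)*(-1/931775) = (188908/25)*(-1/931775) = -188908/23294375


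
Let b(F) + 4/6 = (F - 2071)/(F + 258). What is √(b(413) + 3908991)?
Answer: √15839879437371/2013 ≈ 1977.1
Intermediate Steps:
b(F) = -⅔ + (-2071 + F)/(258 + F) (b(F) = -⅔ + (F - 2071)/(F + 258) = -⅔ + (-2071 + F)/(258 + F))
√(b(413) + 3908991) = √((-6729 + 413)/(3*(258 + 413)) + 3908991) = √((⅓)*(-6316)/671 + 3908991) = √((⅓)*(1/671)*(-6316) + 3908991) = √(-6316/2013 + 3908991) = √(7868792567/2013) = √15839879437371/2013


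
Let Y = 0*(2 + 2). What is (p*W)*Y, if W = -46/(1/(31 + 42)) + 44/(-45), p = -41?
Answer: 0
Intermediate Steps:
W = -151154/45 (W = -46/(1/73) + 44*(-1/45) = -46/1/73 - 44/45 = -46*73 - 44/45 = -3358 - 44/45 = -151154/45 ≈ -3359.0)
Y = 0 (Y = 0*4 = 0)
(p*W)*Y = -41*(-151154/45)*0 = (6197314/45)*0 = 0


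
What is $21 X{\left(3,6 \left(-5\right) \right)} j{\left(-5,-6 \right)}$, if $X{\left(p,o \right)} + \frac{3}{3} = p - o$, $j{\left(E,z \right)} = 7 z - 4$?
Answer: $-30912$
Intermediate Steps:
$j{\left(E,z \right)} = -4 + 7 z$
$X{\left(p,o \right)} = -1 + p - o$ ($X{\left(p,o \right)} = -1 - \left(o - p\right) = -1 + p - o$)
$21 X{\left(3,6 \left(-5\right) \right)} j{\left(-5,-6 \right)} = 21 \left(-1 + 3 - 6 \left(-5\right)\right) \left(-4 + 7 \left(-6\right)\right) = 21 \left(-1 + 3 - -30\right) \left(-4 - 42\right) = 21 \left(-1 + 3 + 30\right) \left(-46\right) = 21 \cdot 32 \left(-46\right) = 672 \left(-46\right) = -30912$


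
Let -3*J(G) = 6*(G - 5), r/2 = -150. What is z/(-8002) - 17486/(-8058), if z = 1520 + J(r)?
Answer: 30689858/16120029 ≈ 1.9038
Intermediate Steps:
r = -300 (r = 2*(-150) = -300)
J(G) = 10 - 2*G (J(G) = -2*(G - 5) = -2*(-5 + G) = -(-30 + 6*G)/3 = 10 - 2*G)
z = 2130 (z = 1520 + (10 - 2*(-300)) = 1520 + (10 + 600) = 1520 + 610 = 2130)
z/(-8002) - 17486/(-8058) = 2130/(-8002) - 17486/(-8058) = 2130*(-1/8002) - 17486*(-1/8058) = -1065/4001 + 8743/4029 = 30689858/16120029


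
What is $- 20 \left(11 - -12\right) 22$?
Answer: $-10120$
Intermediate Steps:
$- 20 \left(11 - -12\right) 22 = - 20 \left(11 + 12\right) 22 = \left(-20\right) 23 \cdot 22 = \left(-460\right) 22 = -10120$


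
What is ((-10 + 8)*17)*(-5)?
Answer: 170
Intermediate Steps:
((-10 + 8)*17)*(-5) = -2*17*(-5) = -34*(-5) = 170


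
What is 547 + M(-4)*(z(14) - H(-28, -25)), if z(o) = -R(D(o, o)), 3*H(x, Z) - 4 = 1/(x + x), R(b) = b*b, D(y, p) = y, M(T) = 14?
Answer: -26587/12 ≈ -2215.6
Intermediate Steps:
R(b) = b²
H(x, Z) = 4/3 + 1/(6*x) (H(x, Z) = 4/3 + 1/(3*(x + x)) = 4/3 + 1/(3*((2*x))) = 4/3 + (1/(2*x))/3 = 4/3 + 1/(6*x))
z(o) = -o²
547 + M(-4)*(z(14) - H(-28, -25)) = 547 + 14*(-1*14² - (1 + 8*(-28))/(6*(-28))) = 547 + 14*(-1*196 - (-1)*(1 - 224)/(6*28)) = 547 + 14*(-196 - (-1)*(-223)/(6*28)) = 547 + 14*(-196 - 1*223/168) = 547 + 14*(-196 - 223/168) = 547 + 14*(-33151/168) = 547 - 33151/12 = -26587/12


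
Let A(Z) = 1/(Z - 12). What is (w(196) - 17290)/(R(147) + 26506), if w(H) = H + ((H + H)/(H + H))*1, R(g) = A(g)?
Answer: -2307555/3578311 ≈ -0.64487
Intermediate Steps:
A(Z) = 1/(-12 + Z)
R(g) = 1/(-12 + g)
w(H) = 1 + H (w(H) = H + ((2*H)/((2*H)))*1 = H + ((2*H)*(1/(2*H)))*1 = H + 1*1 = H + 1 = 1 + H)
(w(196) - 17290)/(R(147) + 26506) = ((1 + 196) - 17290)/(1/(-12 + 147) + 26506) = (197 - 17290)/(1/135 + 26506) = -17093/(1/135 + 26506) = -17093/3578311/135 = -17093*135/3578311 = -2307555/3578311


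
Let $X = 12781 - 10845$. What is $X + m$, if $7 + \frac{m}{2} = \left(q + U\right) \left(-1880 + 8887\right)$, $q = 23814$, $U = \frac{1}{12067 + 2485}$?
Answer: $\frac{2428229076775}{7276} \approx 3.3373 \cdot 10^{8}$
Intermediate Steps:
$U = \frac{1}{14552} \approx 6.8719 \cdot 10^{-5}$
$X = 1936$ ($X = 12781 - 10845 = 1936$)
$m = \frac{2428214990439}{7276}$ ($m = -14 + 2 \left(23814 + \frac{1}{14552}\right) \left(-1880 + 8887\right) = -14 + 2 \cdot \frac{346541329}{14552} \cdot 7007 = -14 + 2 \cdot \frac{2428215092303}{14552} = -14 + \frac{2428215092303}{7276} = \frac{2428214990439}{7276} \approx 3.3373 \cdot 10^{8}$)
$X + m = 1936 + \frac{2428214990439}{7276} = \frac{2428229076775}{7276}$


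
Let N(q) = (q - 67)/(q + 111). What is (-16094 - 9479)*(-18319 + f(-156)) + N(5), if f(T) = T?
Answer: 27402748119/58 ≈ 4.7246e+8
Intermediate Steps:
N(q) = (-67 + q)/(111 + q)
(-16094 - 9479)*(-18319 + f(-156)) + N(5) = (-16094 - 9479)*(-18319 - 156) + (-67 + 5)/(111 + 5) = -25573*(-18475) - 62/116 = 472461175 + (1/116)*(-62) = 472461175 - 31/58 = 27402748119/58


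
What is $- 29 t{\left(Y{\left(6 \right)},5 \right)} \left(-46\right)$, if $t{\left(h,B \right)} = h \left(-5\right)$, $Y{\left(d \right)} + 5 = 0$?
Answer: $33350$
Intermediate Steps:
$Y{\left(d \right)} = -5$ ($Y{\left(d \right)} = -5 + 0 = -5$)
$t{\left(h,B \right)} = - 5 h$
$- 29 t{\left(Y{\left(6 \right)},5 \right)} \left(-46\right) = - 29 \left(\left(-5\right) \left(-5\right)\right) \left(-46\right) = \left(-29\right) 25 \left(-46\right) = \left(-725\right) \left(-46\right) = 33350$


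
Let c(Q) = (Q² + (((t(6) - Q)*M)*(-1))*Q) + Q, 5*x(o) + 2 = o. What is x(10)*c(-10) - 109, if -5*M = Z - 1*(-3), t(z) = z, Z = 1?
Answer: -849/5 ≈ -169.80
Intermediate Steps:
M = -⅘ (M = -(1 - 1*(-3))/5 = -(1 + 3)/5 = -⅕*4 = -⅘ ≈ -0.80000)
x(o) = -⅖ + o/5
c(Q) = Q + Q² + Q*(24/5 - 4*Q/5) (c(Q) = (Q² + (((6 - Q)*(-⅘))*(-1))*Q) + Q = (Q² + ((-24/5 + 4*Q/5)*(-1))*Q) + Q = (Q² + (24/5 - 4*Q/5)*Q) + Q = (Q² + Q*(24/5 - 4*Q/5)) + Q = Q + Q² + Q*(24/5 - 4*Q/5))
x(10)*c(-10) - 109 = (-⅖ + (⅕)*10)*((⅕)*(-10)*(29 - 10)) - 109 = (-⅖ + 2)*((⅕)*(-10)*19) - 109 = (8/5)*(-38) - 109 = -304/5 - 109 = -849/5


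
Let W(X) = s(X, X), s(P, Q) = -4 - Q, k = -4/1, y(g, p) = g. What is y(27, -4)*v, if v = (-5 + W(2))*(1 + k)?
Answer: 891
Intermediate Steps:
k = -4 (k = -4*1 = -4)
W(X) = -4 - X
v = 33 (v = (-5 + (-4 - 1*2))*(1 - 4) = (-5 + (-4 - 2))*(-3) = (-5 - 6)*(-3) = -11*(-3) = 33)
y(27, -4)*v = 27*33 = 891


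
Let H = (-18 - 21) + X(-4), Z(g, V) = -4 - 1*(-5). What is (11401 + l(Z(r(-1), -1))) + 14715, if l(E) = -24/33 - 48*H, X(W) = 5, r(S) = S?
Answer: 305220/11 ≈ 27747.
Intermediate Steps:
Z(g, V) = 1 (Z(g, V) = -4 + 5 = 1)
H = -34 (H = (-18 - 21) + 5 = -39 + 5 = -34)
l(E) = 17944/11 (l(E) = -24/33 - 48/(1/(-34)) = -24*1/33 - 48/(-1/34) = -8/11 - 48*(-34) = -8/11 + 1632 = 17944/11)
(11401 + l(Z(r(-1), -1))) + 14715 = (11401 + 17944/11) + 14715 = 143355/11 + 14715 = 305220/11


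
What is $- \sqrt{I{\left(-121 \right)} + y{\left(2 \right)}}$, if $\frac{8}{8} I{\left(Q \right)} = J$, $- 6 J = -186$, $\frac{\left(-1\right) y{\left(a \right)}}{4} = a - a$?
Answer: $- \sqrt{31} \approx -5.5678$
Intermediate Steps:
$y{\left(a \right)} = 0$ ($y{\left(a \right)} = - 4 \left(a - a\right) = \left(-4\right) 0 = 0$)
$J = 31$ ($J = \left(- \frac{1}{6}\right) \left(-186\right) = 31$)
$I{\left(Q \right)} = 31$
$- \sqrt{I{\left(-121 \right)} + y{\left(2 \right)}} = - \sqrt{31 + 0} = - \sqrt{31}$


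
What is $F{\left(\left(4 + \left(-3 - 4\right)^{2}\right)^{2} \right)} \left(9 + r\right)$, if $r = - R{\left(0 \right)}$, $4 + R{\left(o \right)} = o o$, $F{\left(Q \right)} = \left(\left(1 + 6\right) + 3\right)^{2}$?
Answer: $1300$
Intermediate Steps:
$F{\left(Q \right)} = 100$ ($F{\left(Q \right)} = \left(7 + 3\right)^{2} = 10^{2} = 100$)
$R{\left(o \right)} = -4 + o^{2}$ ($R{\left(o \right)} = -4 + o o = -4 + o^{2}$)
$r = 4$ ($r = - (-4 + 0^{2}) = - (-4 + 0) = \left(-1\right) \left(-4\right) = 4$)
$F{\left(\left(4 + \left(-3 - 4\right)^{2}\right)^{2} \right)} \left(9 + r\right) = 100 \left(9 + 4\right) = 100 \cdot 13 = 1300$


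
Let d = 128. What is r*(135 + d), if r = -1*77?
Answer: -20251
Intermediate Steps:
r = -77
r*(135 + d) = -77*(135 + 128) = -77*263 = -20251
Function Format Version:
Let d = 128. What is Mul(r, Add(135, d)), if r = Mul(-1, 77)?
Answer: -20251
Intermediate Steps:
r = -77
Mul(r, Add(135, d)) = Mul(-77, Add(135, 128)) = Mul(-77, 263) = -20251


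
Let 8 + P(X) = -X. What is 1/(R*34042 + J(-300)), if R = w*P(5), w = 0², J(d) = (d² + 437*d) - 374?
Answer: -1/41474 ≈ -2.4111e-5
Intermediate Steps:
J(d) = -374 + d² + 437*d
w = 0
P(X) = -8 - X
R = 0 (R = 0*(-8 - 1*5) = 0*(-8 - 5) = 0*(-13) = 0)
1/(R*34042 + J(-300)) = 1/(0*34042 + (-374 + (-300)² + 437*(-300))) = 1/(0 + (-374 + 90000 - 131100)) = 1/(0 - 41474) = 1/(-41474) = -1/41474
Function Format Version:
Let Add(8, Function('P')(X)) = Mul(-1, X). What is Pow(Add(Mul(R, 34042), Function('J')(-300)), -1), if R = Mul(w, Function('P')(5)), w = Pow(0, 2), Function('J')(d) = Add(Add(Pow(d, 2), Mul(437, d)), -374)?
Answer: Rational(-1, 41474) ≈ -2.4111e-5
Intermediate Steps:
Function('J')(d) = Add(-374, Pow(d, 2), Mul(437, d))
w = 0
Function('P')(X) = Add(-8, Mul(-1, X))
R = 0 (R = Mul(0, Add(-8, Mul(-1, 5))) = Mul(0, Add(-8, -5)) = Mul(0, -13) = 0)
Pow(Add(Mul(R, 34042), Function('J')(-300)), -1) = Pow(Add(Mul(0, 34042), Add(-374, Pow(-300, 2), Mul(437, -300))), -1) = Pow(Add(0, Add(-374, 90000, -131100)), -1) = Pow(Add(0, -41474), -1) = Pow(-41474, -1) = Rational(-1, 41474)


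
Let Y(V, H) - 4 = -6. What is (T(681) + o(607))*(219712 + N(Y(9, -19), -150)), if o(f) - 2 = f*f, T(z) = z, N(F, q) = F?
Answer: 81101991720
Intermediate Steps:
Y(V, H) = -2 (Y(V, H) = 4 - 6 = -2)
o(f) = 2 + f² (o(f) = 2 + f*f = 2 + f²)
(T(681) + o(607))*(219712 + N(Y(9, -19), -150)) = (681 + (2 + 607²))*(219712 - 2) = (681 + (2 + 368449))*219710 = (681 + 368451)*219710 = 369132*219710 = 81101991720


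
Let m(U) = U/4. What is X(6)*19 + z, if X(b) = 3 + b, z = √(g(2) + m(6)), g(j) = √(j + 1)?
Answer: 171 + √(6 + 4*√3)/2 ≈ 172.80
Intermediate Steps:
m(U) = U/4 (m(U) = U*(¼) = U/4)
g(j) = √(1 + j)
z = √(3/2 + √3) (z = √(√(1 + 2) + (¼)*6) = √(√3 + 3/2) = √(3/2 + √3) ≈ 1.7978)
X(6)*19 + z = (3 + 6)*19 + √(6 + 4*√3)/2 = 9*19 + √(6 + 4*√3)/2 = 171 + √(6 + 4*√3)/2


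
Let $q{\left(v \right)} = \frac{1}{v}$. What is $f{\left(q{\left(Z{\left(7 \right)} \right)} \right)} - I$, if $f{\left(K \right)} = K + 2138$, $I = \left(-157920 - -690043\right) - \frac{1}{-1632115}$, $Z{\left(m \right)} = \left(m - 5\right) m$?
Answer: $- \frac{12109948923749}{22849610} \approx -5.2999 \cdot 10^{5}$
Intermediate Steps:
$Z{\left(m \right)} = m \left(-5 + m\right)$ ($Z{\left(m \right)} = \left(-5 + m\right) m = m \left(-5 + m\right)$)
$I = \frac{868485930146}{1632115}$ ($I = \left(-157920 + 690043\right) - - \frac{1}{1632115} = 532123 + \frac{1}{1632115} = \frac{868485930146}{1632115} \approx 5.3212 \cdot 10^{5}$)
$f{\left(K \right)} = 2138 + K$
$f{\left(q{\left(Z{\left(7 \right)} \right)} \right)} - I = \left(2138 + \frac{1}{7 \left(-5 + 7\right)}\right) - \frac{868485930146}{1632115} = \left(2138 + \frac{1}{7 \cdot 2}\right) - \frac{868485930146}{1632115} = \left(2138 + \frac{1}{14}\right) - \frac{868485930146}{1632115} = \frac{29933}{14} - \frac{868485930146}{1632115} = - \frac{12109948923749}{22849610}$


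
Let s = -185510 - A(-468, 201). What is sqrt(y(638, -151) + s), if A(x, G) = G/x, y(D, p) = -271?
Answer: I*sqrt(1130288991)/78 ≈ 431.02*I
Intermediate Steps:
s = -28939493/156 (s = -185510 - 201/(-468) = -185510 - 201*(-1)/468 = -185510 - 1*(-67/156) = -185510 + 67/156 = -28939493/156 ≈ -1.8551e+5)
sqrt(y(638, -151) + s) = sqrt(-271 - 28939493/156) = sqrt(-28981769/156) = I*sqrt(1130288991)/78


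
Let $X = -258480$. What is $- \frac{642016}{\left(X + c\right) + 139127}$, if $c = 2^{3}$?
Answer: $\frac{642016}{119345} \approx 5.3795$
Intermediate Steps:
$c = 8$
$- \frac{642016}{\left(X + c\right) + 139127} = - \frac{642016}{\left(-258480 + 8\right) + 139127} = - \frac{642016}{-258472 + 139127} = - \frac{642016}{-119345} = \left(-642016\right) \left(- \frac{1}{119345}\right) = \frac{642016}{119345}$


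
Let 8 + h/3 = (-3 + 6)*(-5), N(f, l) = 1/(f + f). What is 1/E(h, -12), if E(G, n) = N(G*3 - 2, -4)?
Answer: -418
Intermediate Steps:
N(f, l) = 1/(2*f)
h = -69 (h = -24 + 3*((-3 + 6)*(-5)) = -24 + 3*(3*(-5)) = -24 + 3*(-15) = -24 - 45 = -69)
E(G, n) = 1/(2*(-2 + 3*G)) (E(G, n) = 1/(2*(G*3 - 2)) = 1/(2*(3*G - 2)) = 1/(2*(-2 + 3*G)))
1/E(h, -12) = 1/(1/(2*(-2 + 3*(-69)))) = 1/(1/(2*(-2 - 207))) = 1/((½)/(-209)) = 1/((½)*(-1/209)) = 1/(-1/418) = -418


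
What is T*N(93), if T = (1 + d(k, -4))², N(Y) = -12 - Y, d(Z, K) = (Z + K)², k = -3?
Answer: -262500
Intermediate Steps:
d(Z, K) = (K + Z)²
T = 2500 (T = (1 + (-4 - 3)²)² = (1 + (-7)²)² = (1 + 49)² = 50² = 2500)
T*N(93) = 2500*(-12 - 1*93) = 2500*(-12 - 93) = 2500*(-105) = -262500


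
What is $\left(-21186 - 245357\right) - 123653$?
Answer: $-390196$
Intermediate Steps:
$\left(-21186 - 245357\right) - 123653 = -266543 - 123653 = -390196$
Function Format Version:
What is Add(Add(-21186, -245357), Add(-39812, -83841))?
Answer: -390196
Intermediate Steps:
Add(Add(-21186, -245357), Add(-39812, -83841)) = Add(-266543, -123653) = -390196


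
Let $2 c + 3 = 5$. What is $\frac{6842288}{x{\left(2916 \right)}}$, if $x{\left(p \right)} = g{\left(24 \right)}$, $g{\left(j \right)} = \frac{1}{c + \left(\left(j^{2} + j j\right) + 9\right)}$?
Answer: $7950738656$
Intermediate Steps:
$c = 1$ ($c = - \frac{3}{2} + \frac{1}{2} \cdot 5 = - \frac{3}{2} + \frac{5}{2} = 1$)
$g{\left(j \right)} = \frac{1}{10 + 2 j^{2}}$ ($g{\left(j \right)} = \frac{1}{1 + \left(\left(j^{2} + j j\right) + 9\right)} = \frac{1}{1 + \left(\left(j^{2} + j^{2}\right) + 9\right)} = \frac{1}{1 + \left(2 j^{2} + 9\right)} = \frac{1}{1 + \left(9 + 2 j^{2}\right)} = \frac{1}{10 + 2 j^{2}}$)
$x{\left(p \right)} = \frac{1}{1162}$ ($x{\left(p \right)} = \frac{1}{2 \left(5 + 24^{2}\right)} = \frac{1}{2 \left(5 + 576\right)} = \frac{1}{2 \cdot 581} = \frac{1}{2} \cdot \frac{1}{581} = \frac{1}{1162}$)
$\frac{6842288}{x{\left(2916 \right)}} = 6842288 \frac{1}{\frac{1}{1162}} = 6842288 \cdot 1162 = 7950738656$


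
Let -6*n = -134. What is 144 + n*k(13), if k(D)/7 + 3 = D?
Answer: 5122/3 ≈ 1707.3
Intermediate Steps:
n = 67/3 (n = -⅙*(-134) = 67/3 ≈ 22.333)
k(D) = -21 + 7*D
144 + n*k(13) = 144 + 67*(-21 + 7*13)/3 = 144 + 67*(-21 + 91)/3 = 144 + (67/3)*70 = 144 + 4690/3 = 5122/3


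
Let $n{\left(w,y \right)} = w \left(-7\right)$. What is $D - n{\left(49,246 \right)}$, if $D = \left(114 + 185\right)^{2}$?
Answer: $89744$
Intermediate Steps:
$n{\left(w,y \right)} = - 7 w$
$D = 89401$ ($D = 299^{2} = 89401$)
$D - n{\left(49,246 \right)} = 89401 - \left(-7\right) 49 = 89401 - -343 = 89401 + 343 = 89744$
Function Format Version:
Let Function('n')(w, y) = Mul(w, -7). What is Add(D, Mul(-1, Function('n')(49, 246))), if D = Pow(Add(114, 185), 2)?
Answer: 89744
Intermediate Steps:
Function('n')(w, y) = Mul(-7, w)
D = 89401 (D = Pow(299, 2) = 89401)
Add(D, Mul(-1, Function('n')(49, 246))) = Add(89401, Mul(-1, Mul(-7, 49))) = Add(89401, Mul(-1, -343)) = Add(89401, 343) = 89744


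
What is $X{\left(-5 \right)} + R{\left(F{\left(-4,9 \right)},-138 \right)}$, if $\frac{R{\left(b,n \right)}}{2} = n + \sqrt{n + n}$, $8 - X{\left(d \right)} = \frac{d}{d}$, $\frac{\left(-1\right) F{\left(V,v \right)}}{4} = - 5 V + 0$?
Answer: $-269 + 4 i \sqrt{69} \approx -269.0 + 33.227 i$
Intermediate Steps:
$F{\left(V,v \right)} = 20 V$ ($F{\left(V,v \right)} = - 4 \left(- 5 V + 0\right) = - 4 \left(- 5 V\right) = 20 V$)
$X{\left(d \right)} = 7$ ($X{\left(d \right)} = 8 - \frac{d}{d} = 8 - 1 = 7$)
$R{\left(b,n \right)} = 2 n + 2 \sqrt{2} \sqrt{n}$ ($R{\left(b,n \right)} = 2 \left(n + \sqrt{n + n}\right) = 2 \left(n + \sqrt{2 n}\right) = 2 \left(n + \sqrt{2} \sqrt{n}\right) = 2 n + 2 \sqrt{2} \sqrt{n}$)
$X{\left(-5 \right)} + R{\left(F{\left(-4,9 \right)},-138 \right)} = 7 + \left(2 \left(-138\right) + 2 \sqrt{2} \sqrt{-138}\right) = 7 - \left(276 - 2 \sqrt{2} i \sqrt{138}\right) = 7 - \left(276 - 4 i \sqrt{69}\right) = -269 + 4 i \sqrt{69}$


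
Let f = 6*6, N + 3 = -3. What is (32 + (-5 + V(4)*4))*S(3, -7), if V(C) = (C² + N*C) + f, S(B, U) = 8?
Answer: 1112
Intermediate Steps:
N = -6 (N = -3 - 3 = -6)
f = 36
V(C) = 36 + C² - 6*C (V(C) = (C² - 6*C) + 36 = 36 + C² - 6*C)
(32 + (-5 + V(4)*4))*S(3, -7) = (32 + (-5 + (36 + 4² - 6*4)*4))*8 = (32 + (-5 + (36 + 16 - 24)*4))*8 = (32 + (-5 + 28*4))*8 = (32 + (-5 + 112))*8 = (32 + 107)*8 = 139*8 = 1112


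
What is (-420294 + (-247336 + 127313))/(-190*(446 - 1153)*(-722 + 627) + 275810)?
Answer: 540317/12485540 ≈ 0.043275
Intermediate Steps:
(-420294 + (-247336 + 127313))/(-190*(446 - 1153)*(-722 + 627) + 275810) = (-420294 - 120023)/(-(-134330)*(-95) + 275810) = -540317/(-190*67165 + 275810) = -540317/(-12761350 + 275810) = -540317/(-12485540) = -540317*(-1/12485540) = 540317/12485540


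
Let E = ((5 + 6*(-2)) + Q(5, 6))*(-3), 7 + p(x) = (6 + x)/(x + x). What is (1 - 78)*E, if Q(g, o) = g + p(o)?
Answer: -1848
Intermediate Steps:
p(x) = -7 + (6 + x)/(2*x) (p(x) = -7 + (6 + x)/(x + x) = -7 + (6 + x)/((2*x)) = -7 + (6 + x)*(1/(2*x)) = -7 + (6 + x)/(2*x))
Q(g, o) = -13/2 + g + 3/o (Q(g, o) = g + (-13/2 + 3/o) = -13/2 + g + 3/o)
E = 24 (E = ((5 + 6*(-2)) + (-13/2 + 5 + 3/6))*(-3) = ((5 - 12) + (-13/2 + 5 + 3*(⅙)))*(-3) = (-7 + (-13/2 + 5 + ½))*(-3) = (-7 - 1)*(-3) = -8*(-3) = 24)
(1 - 78)*E = (1 - 78)*24 = -77*24 = -1848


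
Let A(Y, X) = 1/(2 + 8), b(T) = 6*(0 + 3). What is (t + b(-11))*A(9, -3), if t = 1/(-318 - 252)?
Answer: 10259/5700 ≈ 1.7998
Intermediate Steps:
b(T) = 18 (b(T) = 6*3 = 18)
A(Y, X) = ⅒ (A(Y, X) = 1/10 = ⅒)
t = -1/570 (t = 1/(-570) = -1/570 ≈ -0.0017544)
(t + b(-11))*A(9, -3) = (-1/570 + 18)*(⅒) = (10259/570)*(⅒) = 10259/5700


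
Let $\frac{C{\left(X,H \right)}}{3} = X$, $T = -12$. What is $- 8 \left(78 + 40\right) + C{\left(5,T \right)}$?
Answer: $-929$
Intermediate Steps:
$C{\left(X,H \right)} = 3 X$
$- 8 \left(78 + 40\right) + C{\left(5,T \right)} = - 8 \left(78 + 40\right) + 3 \cdot 5 = \left(-8\right) 118 + 15 = -944 + 15 = -929$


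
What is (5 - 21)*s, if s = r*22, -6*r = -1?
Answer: -176/3 ≈ -58.667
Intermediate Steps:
r = 1/6 (r = -1/6*(-1) = 1/6 ≈ 0.16667)
s = 11/3 (s = (1/6)*22 = 11/3 ≈ 3.6667)
(5 - 21)*s = (5 - 21)*(11/3) = -16*11/3 = -176/3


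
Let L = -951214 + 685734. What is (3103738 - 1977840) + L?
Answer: 860418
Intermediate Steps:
L = -265480
(3103738 - 1977840) + L = (3103738 - 1977840) - 265480 = 1125898 - 265480 = 860418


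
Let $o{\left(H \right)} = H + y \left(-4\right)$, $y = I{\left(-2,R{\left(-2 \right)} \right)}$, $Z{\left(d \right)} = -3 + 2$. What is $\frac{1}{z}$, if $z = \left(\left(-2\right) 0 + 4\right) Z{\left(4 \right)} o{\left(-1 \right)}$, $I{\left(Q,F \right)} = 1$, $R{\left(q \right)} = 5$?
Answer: $\frac{1}{20} \approx 0.05$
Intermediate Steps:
$Z{\left(d \right)} = -1$
$y = 1$
$o{\left(H \right)} = -4 + H$ ($o{\left(H \right)} = H + 1 \left(-4\right) = H - 4 = -4 + H$)
$z = 20$ ($z = \left(\left(-2\right) 0 + 4\right) \left(-1\right) \left(-4 - 1\right) = \left(0 + 4\right) \left(-1\right) \left(-5\right) = 4 \left(-1\right) \left(-5\right) = \left(-4\right) \left(-5\right) = 20$)
$\frac{1}{z} = \frac{1}{20}$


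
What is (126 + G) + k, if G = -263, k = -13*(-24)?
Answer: 175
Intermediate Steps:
k = 312
(126 + G) + k = (126 - 263) + 312 = -137 + 312 = 175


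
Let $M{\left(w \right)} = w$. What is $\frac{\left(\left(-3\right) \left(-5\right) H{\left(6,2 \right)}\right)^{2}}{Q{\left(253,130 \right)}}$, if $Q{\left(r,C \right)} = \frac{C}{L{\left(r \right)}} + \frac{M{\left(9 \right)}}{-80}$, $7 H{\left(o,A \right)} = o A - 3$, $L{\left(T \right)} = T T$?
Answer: $- \frac{93325122000}{27718369} \approx -3366.9$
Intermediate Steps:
$L{\left(T \right)} = T^{2}$
$H{\left(o,A \right)} = - \frac{3}{7} + \frac{A o}{7}$ ($H{\left(o,A \right)} = \frac{o A - 3}{7} = \frac{A o - 3}{7} = \frac{-3 + A o}{7} = - \frac{3}{7} + \frac{A o}{7}$)
$Q{\left(r,C \right)} = - \frac{9}{80} + \frac{C}{r^{2}}$ ($Q{\left(r,C \right)} = \frac{C}{r^{2}} + \frac{9}{-80} = \frac{C}{r^{2}} + 9 \left(- \frac{1}{80}\right) = \frac{C}{r^{2}} - \frac{9}{80} = - \frac{9}{80} + \frac{C}{r^{2}}$)
$\frac{\left(\left(-3\right) \left(-5\right) H{\left(6,2 \right)}\right)^{2}}{Q{\left(253,130 \right)}} = \frac{\left(\left(-3\right) \left(-5\right) \left(- \frac{3}{7} + \frac{1}{7} \cdot 2 \cdot 6\right)\right)^{2}}{- \frac{9}{80} + \frac{130}{64009}} = \frac{\left(15 \left(- \frac{3}{7} + \frac{12}{7}\right)\right)^{2}}{- \frac{9}{80} + 130 \cdot \frac{1}{64009}} = \frac{\left(15 \cdot \frac{9}{7}\right)^{2}}{- \frac{9}{80} + \frac{130}{64009}} = \frac{\left(\frac{135}{7}\right)^{2}}{- \frac{565681}{5120720}} = \frac{18225}{49} \left(- \frac{5120720}{565681}\right) = - \frac{93325122000}{27718369}$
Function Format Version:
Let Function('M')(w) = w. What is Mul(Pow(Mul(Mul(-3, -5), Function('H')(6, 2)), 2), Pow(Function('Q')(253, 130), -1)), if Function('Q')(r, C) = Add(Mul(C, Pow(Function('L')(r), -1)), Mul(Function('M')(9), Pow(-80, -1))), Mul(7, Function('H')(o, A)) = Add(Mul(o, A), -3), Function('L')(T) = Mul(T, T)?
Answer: Rational(-93325122000, 27718369) ≈ -3366.9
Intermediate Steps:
Function('L')(T) = Pow(T, 2)
Function('H')(o, A) = Add(Rational(-3, 7), Mul(Rational(1, 7), A, o)) (Function('H')(o, A) = Mul(Rational(1, 7), Add(Mul(o, A), -3)) = Mul(Rational(1, 7), Add(Mul(A, o), -3)) = Mul(Rational(1, 7), Add(-3, Mul(A, o))) = Add(Rational(-3, 7), Mul(Rational(1, 7), A, o)))
Function('Q')(r, C) = Add(Rational(-9, 80), Mul(C, Pow(r, -2))) (Function('Q')(r, C) = Add(Mul(C, Pow(Pow(r, 2), -1)), Mul(9, Pow(-80, -1))) = Add(Mul(C, Pow(r, -2)), Mul(9, Rational(-1, 80))) = Add(Mul(C, Pow(r, -2)), Rational(-9, 80)) = Add(Rational(-9, 80), Mul(C, Pow(r, -2))))
Mul(Pow(Mul(Mul(-3, -5), Function('H')(6, 2)), 2), Pow(Function('Q')(253, 130), -1)) = Mul(Pow(Mul(Mul(-3, -5), Add(Rational(-3, 7), Mul(Rational(1, 7), 2, 6))), 2), Pow(Add(Rational(-9, 80), Mul(130, Pow(253, -2))), -1)) = Mul(Pow(Mul(15, Add(Rational(-3, 7), Rational(12, 7))), 2), Pow(Add(Rational(-9, 80), Mul(130, Rational(1, 64009))), -1)) = Mul(Pow(Mul(15, Rational(9, 7)), 2), Pow(Add(Rational(-9, 80), Rational(130, 64009)), -1)) = Mul(Pow(Rational(135, 7), 2), Pow(Rational(-565681, 5120720), -1)) = Mul(Rational(18225, 49), Rational(-5120720, 565681)) = Rational(-93325122000, 27718369)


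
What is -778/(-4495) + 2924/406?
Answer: 232056/31465 ≈ 7.3751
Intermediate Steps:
-778/(-4495) + 2924/406 = -778*(-1/4495) + 2924*(1/406) = 778/4495 + 1462/203 = 232056/31465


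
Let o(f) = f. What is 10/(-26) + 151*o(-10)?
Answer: -19635/13 ≈ -1510.4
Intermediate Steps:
10/(-26) + 151*o(-10) = 10/(-26) + 151*(-10) = 10*(-1/26) - 1510 = -5/13 - 1510 = -19635/13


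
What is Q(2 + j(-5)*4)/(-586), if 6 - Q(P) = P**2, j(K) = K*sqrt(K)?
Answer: -1001/293 - 40*I*sqrt(5)/293 ≈ -3.4164 - 0.30527*I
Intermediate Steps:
j(K) = K**(3/2)
Q(P) = 6 - P**2
Q(2 + j(-5)*4)/(-586) = (6 - (2 + (-5)**(3/2)*4)**2)/(-586) = (6 - (2 - 5*I*sqrt(5)*4)**2)*(-1/586) = (6 - (2 - 20*I*sqrt(5))**2)*(-1/586) = -3/293 + (2 - 20*I*sqrt(5))**2/586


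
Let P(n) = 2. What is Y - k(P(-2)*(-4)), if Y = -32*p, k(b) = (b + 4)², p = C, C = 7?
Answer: -240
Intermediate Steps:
p = 7
k(b) = (4 + b)²
Y = -224 (Y = -32*7 = -224)
Y - k(P(-2)*(-4)) = -224 - (4 + 2*(-4))² = -224 - (4 - 8)² = -224 - 1*(-4)² = -224 - 1*16 = -224 - 16 = -240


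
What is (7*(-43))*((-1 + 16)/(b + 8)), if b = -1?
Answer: -645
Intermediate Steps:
(7*(-43))*((-1 + 16)/(b + 8)) = (7*(-43))*((-1 + 16)/(-1 + 8)) = -4515/7 = -301*15/7 = -645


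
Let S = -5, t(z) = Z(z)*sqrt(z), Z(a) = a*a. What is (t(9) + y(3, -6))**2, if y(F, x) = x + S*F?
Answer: 49284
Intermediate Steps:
Z(a) = a**2
t(z) = z**(5/2) (t(z) = z**2*sqrt(z) = z**(5/2))
y(F, x) = x - 5*F
(t(9) + y(3, -6))**2 = (9**(5/2) + (-6 - 5*3))**2 = (243 + (-6 - 15))**2 = (243 - 21)**2 = 222**2 = 49284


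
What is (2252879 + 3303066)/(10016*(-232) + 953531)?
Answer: -5555945/1370181 ≈ -4.0549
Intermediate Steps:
(2252879 + 3303066)/(10016*(-232) + 953531) = 5555945/(-2323712 + 953531) = 5555945/(-1370181) = 5555945*(-1/1370181) = -5555945/1370181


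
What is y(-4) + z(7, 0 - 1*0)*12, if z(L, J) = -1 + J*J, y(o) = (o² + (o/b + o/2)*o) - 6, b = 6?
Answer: 26/3 ≈ 8.6667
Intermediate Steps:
y(o) = -6 + 5*o²/3 (y(o) = (o² + (o/6 + o/2)*o) - 6 = (o² + (2*o/3)*o) - 6 = (o² + 2*o²/3) - 6 = 5*o²/3 - 6 = -6 + 5*o²/3)
z(L, J) = -1 + J²
y(-4) + z(7, 0 - 1*0)*12 = (-6 + (5/3)*(-4)²) + (-1 + (0 - 1*0)²)*12 = (-6 + (5/3)*16) + (-1 + (0 + 0)²)*12 = (-6 + 80/3) + (-1 + 0²)*12 = 62/3 + (-1 + 0)*12 = 62/3 - 1*12 = 62/3 - 12 = 26/3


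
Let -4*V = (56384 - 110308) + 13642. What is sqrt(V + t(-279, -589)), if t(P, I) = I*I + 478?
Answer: sqrt(1429878)/2 ≈ 597.89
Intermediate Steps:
V = 20141/2 (V = -((56384 - 110308) + 13642)/4 = -(-53924 + 13642)/4 = -1/4*(-40282) = 20141/2 ≈ 10071.)
t(P, I) = 478 + I**2 (t(P, I) = I**2 + 478 = 478 + I**2)
sqrt(V + t(-279, -589)) = sqrt(20141/2 + (478 + (-589)**2)) = sqrt(20141/2 + (478 + 346921)) = sqrt(20141/2 + 347399) = sqrt(714939/2) = sqrt(1429878)/2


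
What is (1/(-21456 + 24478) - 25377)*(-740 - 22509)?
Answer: 1782949372957/3022 ≈ 5.8999e+8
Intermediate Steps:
(1/(-21456 + 24478) - 25377)*(-740 - 22509) = (1/3022 - 25377)*(-23249) = -76689293/3022*(-23249) = 1782949372957/3022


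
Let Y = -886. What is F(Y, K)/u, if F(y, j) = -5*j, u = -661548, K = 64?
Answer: 80/165387 ≈ 0.00048371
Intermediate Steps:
F(Y, K)/u = -5*64/(-661548) = -320*(-1/661548) = 80/165387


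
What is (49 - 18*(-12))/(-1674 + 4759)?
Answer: 53/617 ≈ 0.085899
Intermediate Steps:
(49 - 18*(-12))/(-1674 + 4759) = (49 + 216)/3085 = 265*(1/3085) = 53/617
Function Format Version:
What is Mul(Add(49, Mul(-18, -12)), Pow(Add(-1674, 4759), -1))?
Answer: Rational(53, 617) ≈ 0.085899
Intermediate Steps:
Mul(Add(49, Mul(-18, -12)), Pow(Add(-1674, 4759), -1)) = Mul(Add(49, 216), Pow(3085, -1)) = Mul(265, Rational(1, 3085)) = Rational(53, 617)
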